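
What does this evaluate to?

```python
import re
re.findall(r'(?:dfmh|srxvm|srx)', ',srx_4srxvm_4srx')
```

['srx', 'srxvm', 'srx']

`|` is ordered: at each position the engine commits to the first alternative that works.
No capturing groups, so `findall` returns the 3 full match strings.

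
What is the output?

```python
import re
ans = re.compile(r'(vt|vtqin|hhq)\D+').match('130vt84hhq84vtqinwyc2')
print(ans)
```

`re.match` won't scan ahead — the pattern has to work from the very first character.
Here the pattern fails at index 0, so the call returns None.

None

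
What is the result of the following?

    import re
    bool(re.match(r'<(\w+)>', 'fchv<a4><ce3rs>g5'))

With `match`, the pattern is implicitly anchored at the beginning.
Here the pattern fails at index 0, so the call returns None, and `bool(None)` is False.

False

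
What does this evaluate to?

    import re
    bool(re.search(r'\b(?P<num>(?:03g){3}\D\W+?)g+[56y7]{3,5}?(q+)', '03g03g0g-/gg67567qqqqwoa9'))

Pattern: a word boundary (`\b`, zero-width); then the literal '03g' repeated 3 times, then a non-digit, then one or more of a non-word character (lazy) (captured as 'num'); then one or more of a literal 'g', then 3 to 5 of one of [56y7] (lazy); then one or more of a literal 'q' (captured).
`re.search` scans for the first position where the pattern succeeds.
Here nothing in the string fits, so the call returns None, and `bool(None)` is False.

False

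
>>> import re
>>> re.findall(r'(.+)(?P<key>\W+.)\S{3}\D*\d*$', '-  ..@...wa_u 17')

[('-  ..@..', '.w')]

Pattern: one or more of any character (captured); then one or more of a non-word character, then any character (captured as 'key'); then exactly 3 of a non-whitespace character, then zero or more of a non-digit, then zero or more of a digit; then anchored at the end.
Walking the string: at [0:16] match '-  ..@...wa_u 17', groups = ('-  ..@..', '.w').
Multiple groups make `findall` return tuples — one 2-tuple for the one match.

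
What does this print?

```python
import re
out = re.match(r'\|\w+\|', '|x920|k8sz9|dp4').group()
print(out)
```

|x920|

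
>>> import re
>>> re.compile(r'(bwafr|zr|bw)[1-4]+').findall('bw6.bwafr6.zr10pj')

['zr']

Because there's exactly one group, `findall` drops the full match and keeps group 1 from the one hit.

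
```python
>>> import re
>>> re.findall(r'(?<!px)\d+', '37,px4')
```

['37']

A negative assertion filters positions out without eating any characters.
With no groups in the pattern, `findall` gives back each whole match — 1 here.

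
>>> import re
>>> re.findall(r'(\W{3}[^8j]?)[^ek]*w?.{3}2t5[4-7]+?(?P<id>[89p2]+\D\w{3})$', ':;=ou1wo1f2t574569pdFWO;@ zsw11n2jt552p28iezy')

[]

The pattern matches exactly 3 of a non-word character, then optionally any character except [8j] (captured); then zero or more of any character except [ek], then optionally the literal 'w', then exactly 3 of any character; then the literal '2t5', then one or more of a character in [4-7] (lazy); then one or more of one of [89p2], then a non-digit, then exactly 3 of a word character (captured as 'id'); then anchored at the end.
With 2 capturing groups, `findall` returns a 2-tuple per match.
Nothing in the string satisfies the pattern, so the list is empty.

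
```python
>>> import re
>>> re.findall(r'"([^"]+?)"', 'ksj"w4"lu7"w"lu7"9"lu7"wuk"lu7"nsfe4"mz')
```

Scanning left to right: at [3:7] match '"w4"', group 1 = 'w4'; at [10:13] match '"w"', group 1 = 'w'; at [16:19] match '"9"', group 1 = '9'; at [22:27] match '"wuk"', group 1 = 'wuk'; at [30:37] match '"nsfe4"', group 1 = 'nsfe4'.
`findall` collects group 1 from each match (5 total).

['w4', 'w', '9', 'wuk', 'nsfe4']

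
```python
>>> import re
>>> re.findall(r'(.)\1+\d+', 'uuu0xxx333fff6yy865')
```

['u', 'x', 'f', 'y']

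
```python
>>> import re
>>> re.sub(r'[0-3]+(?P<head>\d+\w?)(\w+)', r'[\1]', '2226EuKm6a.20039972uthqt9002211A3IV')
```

'[6E].[9972u]'

The pattern matches one or more of a character in [0-3]; then one or more of a digit, then optionally a word character (captured as 'head'); then one or more of a word character (captured).
Matches: at [0:10] → '2226EuKm6a'; at [11:35] → '20039972uthqt9002211A3IV'.
`\1` in the replacement pulls in group 1's text for each match.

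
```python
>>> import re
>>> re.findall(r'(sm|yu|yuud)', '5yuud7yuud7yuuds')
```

['yu', 'yu', 'yu']

`|` is ordered: at each position the engine commits to the first alternative that works.
`findall` collects group 1 from each match (3 total).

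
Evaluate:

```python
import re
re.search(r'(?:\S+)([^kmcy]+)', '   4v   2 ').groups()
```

This matches one or more of a non-whitespace character (non-capturing group); then one or more of any character except [kmcy] (captured).
`re.search` scans for the first position where the pattern succeeds.
The match spans [3:10] → '4v   2 '.
Captured: group 1 = '   2 '.

('   2 ',)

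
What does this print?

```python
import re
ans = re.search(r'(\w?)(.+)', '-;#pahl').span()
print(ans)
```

Pattern: optionally a word character (captured); then one or more of any character (captured).
`search` walks the string left to right and returns the first match it finds.
The match spans [0:7] → '-;#pahl'.
Captured: group 1 = '', group 2 = '-;#pahl'.

(0, 7)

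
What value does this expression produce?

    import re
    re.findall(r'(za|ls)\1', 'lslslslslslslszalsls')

['ls', 'ls', 'ls', 'ls']

After group 1 captures some text, `\1` only succeeds where that same text appears again.
Scanning left to right: at [0:4] match 'lsls', group 1 = 'ls'; at [4:8] match 'lsls', group 1 = 'ls'; at [8:12] match 'lsls', group 1 = 'ls'; at [16:20] match 'lsls', group 1 = 'ls'.
With a single group, `findall` returns only what that group captured — 4 items.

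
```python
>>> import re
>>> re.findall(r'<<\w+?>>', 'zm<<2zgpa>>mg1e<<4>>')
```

['<<2zgpa>>', '<<4>>']

Since nothing is captured, `findall` lists the 2 matched substrings directly.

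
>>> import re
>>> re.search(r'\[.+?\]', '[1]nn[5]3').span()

(0, 3)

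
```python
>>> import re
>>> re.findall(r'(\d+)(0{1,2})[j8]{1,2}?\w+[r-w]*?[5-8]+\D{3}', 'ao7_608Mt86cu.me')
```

This matches one or more of a digit (captured); then 1 to 2 of a literal '0' (captured); then 1 to 2 of one of [j8] (lazy), then one or more of a word character, then zero or more of a character in [r-w] (lazy); then one or more of a character in [5-8], then exactly 3 of a non-digit.
Scanning left to right: at [4:14] match '608Mt86cu.', groups = ('6', '0').
`findall` packs the 2 group values into a tuple for every match.

[('6', '0')]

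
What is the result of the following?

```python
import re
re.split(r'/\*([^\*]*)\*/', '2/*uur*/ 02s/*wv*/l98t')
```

['2', 'uur', ' 02s', 'wv', 'l98t']

Matches to split on: at [1:8] → '/*uur*/'; at [12:18] → '/*wv*/'.
With a capturing group present, the delimiter's captured portion is kept in the result list.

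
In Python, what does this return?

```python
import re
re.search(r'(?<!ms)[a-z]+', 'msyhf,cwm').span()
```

A negative assertion filters positions out without eating any characters.
`re.search` tries every starting position until one works.
The match spans [0:5] → 'msyhf'.

(0, 5)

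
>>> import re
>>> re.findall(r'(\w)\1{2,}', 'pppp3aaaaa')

['p', 'a']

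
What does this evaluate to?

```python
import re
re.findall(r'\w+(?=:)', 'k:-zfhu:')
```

['k', 'zfhu']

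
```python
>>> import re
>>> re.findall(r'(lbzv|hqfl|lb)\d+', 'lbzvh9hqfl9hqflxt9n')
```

['hqfl']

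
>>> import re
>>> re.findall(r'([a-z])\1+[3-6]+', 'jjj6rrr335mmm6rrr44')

['j', 'r', 'm', 'r']

After group 1 captures some text, `\1` only succeeds where that same text appears again.
One capturing group, so `findall` returns just the captured substring from each match — 4 in all.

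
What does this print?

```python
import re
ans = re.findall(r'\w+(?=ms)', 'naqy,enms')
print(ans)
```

The lookaround is zero-width — it requires the adjacent text to match without consuming it, so the asserted text isn't part of the match.
Scanning left to right: at [5:7] → 'en'.
No capturing groups, so `findall` returns the 1 full match string.

['en']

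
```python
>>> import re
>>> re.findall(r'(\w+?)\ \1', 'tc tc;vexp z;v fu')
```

The backreference `\1` re-matches whatever the first group consumed, character for character.
One capturing group, so `findall` returns just the captured substring from the one match — 1 in all.

['tc']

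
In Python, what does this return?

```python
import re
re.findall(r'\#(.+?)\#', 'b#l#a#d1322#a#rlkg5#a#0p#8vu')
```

A non-greedy quantifier consumes as few characters as it can — just enough that the remainder of the pattern still matches from where it stops; whatever follows it matches normally.
Matches: at [1:4] match '#l#', group 1 = 'l'; at [5:12] match '#d1322#', group 1 = 'd1322'; at [13:20] match '#rlkg5#', group 1 = 'rlkg5'; at [21:25] match '#0p#', group 1 = '0p'.
`findall` collects group 1 from each match (4 total).

['l', 'd1322', 'rlkg5', '0p']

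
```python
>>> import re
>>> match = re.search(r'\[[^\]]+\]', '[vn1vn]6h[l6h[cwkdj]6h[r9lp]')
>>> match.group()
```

'[vn1vn]'

The match spans [0:7] → '[vn1vn]'.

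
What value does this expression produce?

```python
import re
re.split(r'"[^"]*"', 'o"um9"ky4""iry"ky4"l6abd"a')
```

Matches to split on: at [1:6] → '"um9"'; at [9:11] → '""'; at [14:19] → '"ky4"'.
Splitting on the pattern gives 4 pieces.

['o', 'ky4', 'iry', 'l6abd"a']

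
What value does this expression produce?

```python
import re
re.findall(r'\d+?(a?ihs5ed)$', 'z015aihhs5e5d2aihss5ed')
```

[]

This matches one or more of a digit (lazy); then optionally a literal 'a', then the literal 'ihs', then the literal '5ed' (captured); then anchored at the end.
With a single group, `findall` returns only what that group captured — 0 items.
Nothing in the string satisfies the pattern, so the list is empty.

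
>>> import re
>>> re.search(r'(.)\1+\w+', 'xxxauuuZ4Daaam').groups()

('x',)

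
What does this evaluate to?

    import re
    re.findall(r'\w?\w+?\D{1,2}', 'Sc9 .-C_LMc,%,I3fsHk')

['Sc9 .', 'C_LM', 'c,%', 'I3fs', 'Hk']

Pattern: optionally a word character; then one or more of a word character (lazy), then 1 to 2 of a non-digit.
Because the quantifier is non-greedy, it stops expanding at the earliest point where the rest of the pattern can succeed.
Scanning left to right: at [0:5] → 'Sc9 .'; at [6:10] → 'C_LM'; at [10:13] → 'c,%'; at [14:18] → 'I3fs'; at [18:20] → 'Hk'.
Since nothing is captured, `findall` lists the 5 matched substrings directly.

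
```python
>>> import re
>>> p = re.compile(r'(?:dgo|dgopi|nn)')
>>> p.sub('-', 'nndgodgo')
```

Matches: at [0:2] → 'nn'; at [2:5] → 'dgo'; at [5:8] → 'dgo'.
`sub` substitutes '-' at each match site.

'---'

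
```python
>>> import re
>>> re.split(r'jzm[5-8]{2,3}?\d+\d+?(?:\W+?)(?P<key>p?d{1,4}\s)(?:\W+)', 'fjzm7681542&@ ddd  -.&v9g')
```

['f', 'ddd ', 'v9g']

`re.split` interleaves the captured-group text with the surrounding fragments.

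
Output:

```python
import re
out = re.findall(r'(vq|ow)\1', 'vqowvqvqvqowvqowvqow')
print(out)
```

The backreference `\1` re-matches whatever the first group consumed, character for character.
`findall` collects group 1 from the one match (1 total).

['vq']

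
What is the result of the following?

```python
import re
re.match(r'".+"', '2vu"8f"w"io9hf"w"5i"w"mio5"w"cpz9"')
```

With `match`, the pattern is implicitly anchored at the beginning.
Here position 0 doesn't satisfy it, so the call returns None.

None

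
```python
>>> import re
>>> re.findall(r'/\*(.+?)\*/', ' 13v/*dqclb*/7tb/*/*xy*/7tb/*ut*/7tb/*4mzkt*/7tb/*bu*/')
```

['dqclb', '/*xy', 'ut', '4mzkt', 'bu']

Because the quantifier is non-greedy, it stops expanding at the earliest point where the rest of the pattern can succeed.
Matches: at [4:13] match '/*dqclb*/', group 1 = 'dqclb'; at [16:24] match '/*/*xy*/', group 1 = '/*xy'; at [27:33] match '/*ut*/', group 1 = 'ut'; at [36:45] match '/*4mzkt*/', group 1 = '4mzkt'; at [48:54] match '/*bu*/', group 1 = 'bu'.
`findall` collects group 1 from each match (5 total).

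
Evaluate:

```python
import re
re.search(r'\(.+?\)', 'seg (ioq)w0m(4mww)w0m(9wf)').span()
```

Unlike `match`, `search` isn't anchored — it looks for the pattern anywhere in the string.
The match spans [4:9] → '(ioq)'.

(4, 9)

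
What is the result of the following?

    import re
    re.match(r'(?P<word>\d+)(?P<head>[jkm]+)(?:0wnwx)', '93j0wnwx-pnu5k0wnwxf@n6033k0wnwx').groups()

('93', 'j')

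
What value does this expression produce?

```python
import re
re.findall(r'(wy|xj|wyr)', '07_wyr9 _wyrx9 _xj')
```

Alternation tries branches left to right and keeps the first one that lets the overall match succeed at that position.
Scanning left to right: at [3:5] match 'wy', group 1 = 'wy'; at [9:11] match 'wy', group 1 = 'wy'; at [16:18] match 'xj', group 1 = 'xj'.
With a single group, `findall` returns only what that group captured — 3 items.

['wy', 'wy', 'xj']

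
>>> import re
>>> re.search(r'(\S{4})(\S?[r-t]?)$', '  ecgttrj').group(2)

'j'

The pattern matches exactly 4 of a non-whitespace character (captured); then optionally a non-whitespace character, then optionally a character in [r-t] (captured); then anchored at the end.
Unlike `match`, `search` isn't anchored — it looks for the pattern anywhere in the string.
The match spans [4:9] → 'gttrj'.
Captured: group 1 = 'gttr', group 2 = 'j'.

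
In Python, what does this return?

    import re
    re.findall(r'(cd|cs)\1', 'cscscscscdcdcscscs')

['cs', 'cs', 'cd', 'cs']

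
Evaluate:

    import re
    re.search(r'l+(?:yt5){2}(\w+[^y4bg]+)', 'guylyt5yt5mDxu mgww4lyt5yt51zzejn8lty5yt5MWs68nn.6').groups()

The match spans [3:16] → 'lyt5yt5mDxu m'.
Captured: group 1 = 'mDxu m'.

('mDxu m',)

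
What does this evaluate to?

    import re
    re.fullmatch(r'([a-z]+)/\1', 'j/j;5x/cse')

`fullmatch` succeeds only if the pattern covers the string from start to end.
Here the string isn't matched end-to-end, so the call returns None.

None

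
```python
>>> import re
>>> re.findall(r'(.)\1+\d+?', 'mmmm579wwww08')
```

['m', 'w']

After group 1 captures some text, `\1` only succeeds where that same text appears again.
One capturing group, so `findall` returns just the captured substring from each match — 2 in all.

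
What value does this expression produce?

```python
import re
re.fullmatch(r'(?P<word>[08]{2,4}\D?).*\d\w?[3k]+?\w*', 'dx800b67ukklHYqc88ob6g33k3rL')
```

None

Pattern: 2 to 4 of one of [08], then optionally a non-digit (captured as 'word'); then zero or more of any character, then a digit, then optionally a word character; then one or more of one of [3k] (lazy), then zero or more of a word character.
`re.fullmatch` requires the pattern to consume the entire string.
Here there's no way to consume every character, so the call returns None.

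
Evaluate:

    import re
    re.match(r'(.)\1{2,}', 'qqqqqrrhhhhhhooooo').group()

`\1` has to match the exact text group 1 already captured.
`re.match` only tries the pattern at the start of the string.
The match spans [0:5] → 'qqqqq'.
Captured: group 1 = 'q'.

'qqqqq'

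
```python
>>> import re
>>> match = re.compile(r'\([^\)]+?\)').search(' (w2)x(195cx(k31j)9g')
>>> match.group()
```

'(w2)'

The match spans [1:5] → '(w2)'.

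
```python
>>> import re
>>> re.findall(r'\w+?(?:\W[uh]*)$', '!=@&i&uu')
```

['i&uu']

Pattern: one or more of a word character (lazy); then a non-word character, then zero or more of one of [uh] (non-capturing group); then anchored at the end.
`findall` yields the raw match text (1 of them) because the pattern has no groups.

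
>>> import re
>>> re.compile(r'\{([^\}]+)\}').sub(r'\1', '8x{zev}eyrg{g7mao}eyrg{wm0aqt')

`\1` in the replacement pulls in group 1's text for each match.

'8xzeveyrgg7maoeyrg{wm0aqt'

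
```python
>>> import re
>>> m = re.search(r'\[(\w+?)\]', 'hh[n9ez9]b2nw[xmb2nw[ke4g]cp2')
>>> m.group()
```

`search` walks the string left to right and returns the first match it finds.
The match spans [2:9] → '[n9ez9]'.
Captured: group 1 = 'n9ez9'.

'[n9ez9]'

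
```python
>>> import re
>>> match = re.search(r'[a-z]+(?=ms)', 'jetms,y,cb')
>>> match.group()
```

'jet'

The `(?=…)`/`(?<=…)` assertion just peeks at neighbouring text; it doesn't advance the match position.
The match spans [0:3] → 'jet'.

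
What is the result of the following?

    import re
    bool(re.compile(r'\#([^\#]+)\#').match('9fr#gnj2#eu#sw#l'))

`re.match` won't scan ahead — the pattern has to work from the very first character.
Here the pattern fails at index 0, so the call returns None, and `bool(None)` is False.

False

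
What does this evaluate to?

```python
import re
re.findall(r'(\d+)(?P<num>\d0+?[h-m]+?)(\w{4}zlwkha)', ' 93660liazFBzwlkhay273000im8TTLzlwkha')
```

[('2730', '00im', '8TTLzlwkha')]

The pattern matches one or more of a digit (captured); then a digit, then one or more of the literal '0' (lazy), then one or more of a character in [h-m] (lazy) (captured as 'num'); then exactly 4 of a word character, then the literal 'zlw', then the literal 'kha' (captured).
With 3 capturing groups, `findall` returns a 3-tuple per match.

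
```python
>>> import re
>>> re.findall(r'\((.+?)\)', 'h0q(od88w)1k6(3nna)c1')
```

Lazy quantifiers expand one character at a time until the remainder of the pattern can match.
Because there's exactly one group, `findall` drops the full match and keeps group 1 from each hit.

['od88w', '3nna']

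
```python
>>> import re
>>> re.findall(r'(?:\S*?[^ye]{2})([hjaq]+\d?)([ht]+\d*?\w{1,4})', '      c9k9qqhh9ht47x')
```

Pattern: zero or more of a non-whitespace character (lazy), then exactly 2 of any character except [ye] (non-capturing group); then one or more of one of [hjaq], then optionally a digit (captured); then one or more of one of [ht], then zero or more of a digit (lazy), then 1 to 4 of a word character (captured).
Walking the string: at [6:20] match 'c9k9qqhh9ht47x', groups = ('qqhh9', 'ht47x').
2 groups means the one result is a tuple of 2 captured strings — 1 here.

[('qqhh9', 'ht47x')]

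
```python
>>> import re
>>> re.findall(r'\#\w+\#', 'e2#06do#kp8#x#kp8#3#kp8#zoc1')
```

['#06do#', '#x#', '#3#']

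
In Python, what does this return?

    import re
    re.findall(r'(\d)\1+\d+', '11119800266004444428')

['1']

The backreference `\1` re-matches whatever the first group consumed, character for character.
One capturing group, so `findall` returns just the captured substring from the one match — 1 in all.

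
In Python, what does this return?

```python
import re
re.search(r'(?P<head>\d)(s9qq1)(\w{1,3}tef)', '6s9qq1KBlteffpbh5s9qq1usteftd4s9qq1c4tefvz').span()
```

The match spans [0:12] → '6s9qq1KBltef'.

(0, 12)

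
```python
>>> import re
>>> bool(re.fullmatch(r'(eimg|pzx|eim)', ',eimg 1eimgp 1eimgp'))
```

`re.fullmatch` requires the pattern to consume the entire string.
Here the string isn't matched end-to-end, so the call returns None, and `bool(None)` is False.

False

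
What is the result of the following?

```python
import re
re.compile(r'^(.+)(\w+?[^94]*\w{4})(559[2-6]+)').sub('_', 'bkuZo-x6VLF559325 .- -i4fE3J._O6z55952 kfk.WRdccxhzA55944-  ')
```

Pattern: anchored at the start of the string; then one or more of any character (captured); then one or more of a word character (lazy), then zero or more of any character except [94], then exactly 4 of a word character (captured); then the literal '559', then one or more of a character in [2-6] (captured).
Matches: at [0:57] → 'bkuZo-x6VLF559325 .- -i4fE3J._O6z55952 kfk.WRdccxhzA55944'.
`sub` substitutes '_' at each match site.

'_-  '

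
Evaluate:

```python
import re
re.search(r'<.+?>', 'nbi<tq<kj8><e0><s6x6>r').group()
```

'<tq<kj8>'

Because the quantifier is non-greedy, it stops expanding at the earliest point where the rest of the pattern can succeed.
The match spans [3:11] → '<tq<kj8>'.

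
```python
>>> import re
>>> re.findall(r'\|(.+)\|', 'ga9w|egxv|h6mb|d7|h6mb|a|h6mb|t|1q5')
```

['egxv|h6mb|d7|h6mb|a|h6mb|t']

`findall` collects group 1 from the one match (1 total).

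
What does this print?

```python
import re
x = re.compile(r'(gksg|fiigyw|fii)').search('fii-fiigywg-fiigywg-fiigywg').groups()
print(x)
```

('fii',)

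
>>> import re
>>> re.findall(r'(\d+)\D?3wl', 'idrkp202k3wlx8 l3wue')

This matches one or more of a digit (captured); then optionally a non-digit, then the literal '3wl'.
Scanning left to right: at [5:12] match '202k3wl', group 1 = '202'.
Because there's exactly one group, `findall` drops the full match and keeps group 1 from the one hit.

['202']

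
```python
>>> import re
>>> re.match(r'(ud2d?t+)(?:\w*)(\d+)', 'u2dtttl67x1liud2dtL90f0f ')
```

`re.match` only tries the pattern at the start of the string.
Here the string doesn't start with a match, so the call returns None.

None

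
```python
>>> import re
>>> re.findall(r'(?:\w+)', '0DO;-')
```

['0DO']

The pattern matches one or more of a word character (non-capturing group).
Since nothing is captured, `findall` lists the 1 matched substring directly.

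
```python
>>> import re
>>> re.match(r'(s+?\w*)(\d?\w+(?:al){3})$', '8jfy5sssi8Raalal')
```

None

Pattern: one or more of the literal 's' (lazy), then zero or more of a word character (captured); then optionally a digit, then one or more of a word character, then the literal 'al' repeated 3 times (captured); then anchored at the end.
`re.match` won't scan ahead — the pattern has to work from the very first character.
Here the pattern fails at index 0, so the call returns None.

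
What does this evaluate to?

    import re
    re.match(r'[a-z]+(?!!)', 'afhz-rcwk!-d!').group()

'afhz'

`re.match` won't scan ahead — the pattern has to work from the very first character.
The match spans [0:4] → 'afhz'.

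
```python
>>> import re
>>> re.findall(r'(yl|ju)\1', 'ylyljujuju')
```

A backreference is literal: `\1` must see the identical characters the first group matched.
Because there's exactly one group, `findall` drops the full match and keeps group 1 from each hit.

['yl', 'ju']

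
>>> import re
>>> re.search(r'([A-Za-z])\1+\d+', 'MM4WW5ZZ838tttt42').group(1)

`\1` is not a pattern — it's the concrete string captured by group 1, re-applied verbatim.
`re.search` scans for the first position where the pattern succeeds.
The match spans [0:3] → 'MM4'.
Captured: group 1 = 'M'.

'M'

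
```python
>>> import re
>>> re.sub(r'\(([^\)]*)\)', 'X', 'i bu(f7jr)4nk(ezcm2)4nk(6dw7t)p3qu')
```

'i buX4nkX4nkXp3qu'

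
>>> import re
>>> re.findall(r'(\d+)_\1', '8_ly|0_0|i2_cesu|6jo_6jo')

['0']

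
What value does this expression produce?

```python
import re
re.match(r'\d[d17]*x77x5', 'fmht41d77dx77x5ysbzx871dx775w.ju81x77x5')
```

`re.match` only tries the pattern at the start of the string.
Here position 0 doesn't satisfy it, so the call returns None.

None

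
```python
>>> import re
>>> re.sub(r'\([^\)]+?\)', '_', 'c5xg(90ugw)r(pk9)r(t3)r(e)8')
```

Each match is replaced by '_'.

'c5xg_r_r_r_8'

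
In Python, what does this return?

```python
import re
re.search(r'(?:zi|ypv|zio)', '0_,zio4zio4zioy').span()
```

`|` is ordered: at each position the engine commits to the first alternative that works.
Unlike `match`, `search` isn't anchored — it looks for the pattern anywhere in the string.
The match spans [3:5] → 'zi'.

(3, 5)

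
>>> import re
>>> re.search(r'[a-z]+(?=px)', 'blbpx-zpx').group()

The positive lookaround only admits positions where the adjacent text matches; those characters stay outside the span.
Unlike `match`, `search` isn't anchored — it looks for the pattern anywhere in the string.
The match spans [0:3] → 'blb'.

'blb'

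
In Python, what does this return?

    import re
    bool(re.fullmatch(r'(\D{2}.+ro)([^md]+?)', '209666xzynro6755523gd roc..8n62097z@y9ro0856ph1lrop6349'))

False

The pattern matches exactly 2 of a non-digit, then one or more of any character, then the literal 'ro' (captured); then one or more of any character except [md] (lazy) (captured).
For `fullmatch`, every character of the input must be accounted for by the pattern.
Here the pattern can't cover the whole string, so the call returns None, and `bool(None)` is False.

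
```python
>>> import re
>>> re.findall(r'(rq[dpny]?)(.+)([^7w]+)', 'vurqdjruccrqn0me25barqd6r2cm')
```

This matches the literal 'rq', then optionally one of [dpny] (captured); then one or more of any character (captured); then one or more of any character except [7w] (captured).
Walking the string: at [2:28] match 'rqdjruccrqn0me25barqd6r2cm', groups = ('rqd', 'jruccrqn0me25barqd6r2c', 'm').
`findall` packs the 3 group values into a tuple for every match.

[('rqd', 'jruccrqn0me25barqd6r2c', 'm')]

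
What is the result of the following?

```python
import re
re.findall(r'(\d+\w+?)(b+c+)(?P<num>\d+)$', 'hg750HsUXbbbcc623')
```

[('750HsUX', 'bbbcc', '623')]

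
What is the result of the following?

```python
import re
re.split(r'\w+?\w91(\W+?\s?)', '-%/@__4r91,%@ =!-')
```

Because the pattern has a capturing group, `split` also inserts each captured text between the pieces.

['-%/@', ',', '%@ =!-']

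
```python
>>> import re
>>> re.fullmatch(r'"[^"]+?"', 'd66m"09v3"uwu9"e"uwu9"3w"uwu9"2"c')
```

`re.fullmatch` requires the pattern to consume the entire string.
Here the pattern can't cover the whole string, so the call returns None.

None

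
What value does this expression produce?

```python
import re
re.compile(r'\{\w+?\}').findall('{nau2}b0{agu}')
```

Matches: at [0:6] → '{nau2}'; at [8:13] → '{agu}'.
No capturing groups, so `findall` returns the 2 full match strings.

['{nau2}', '{agu}']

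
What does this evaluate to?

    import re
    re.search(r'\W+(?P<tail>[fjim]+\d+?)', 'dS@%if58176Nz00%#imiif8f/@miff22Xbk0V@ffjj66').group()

'@%if5'

Because the quantifier is non-greedy, it stops expanding at the earliest point where the rest of the pattern can succeed.
The match spans [2:7] → '@%if5'.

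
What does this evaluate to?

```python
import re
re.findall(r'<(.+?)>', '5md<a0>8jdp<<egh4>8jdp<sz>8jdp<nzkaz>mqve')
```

['a0', '<egh4', 'sz', 'nzkaz']

The `?` after the quantifier makes it lazy — it takes as little as possible before letting the rest of the pattern try.
Walking the string: at [3:7] match '<a0>', group 1 = 'a0'; at [11:18] match '<<egh4>', group 1 = '<egh4'; at [22:26] match '<sz>', group 1 = 'sz'; at [30:37] match '<nzkaz>', group 1 = 'nzkaz'.
Because there's exactly one group, `findall` drops the full match and keeps group 1 from each hit.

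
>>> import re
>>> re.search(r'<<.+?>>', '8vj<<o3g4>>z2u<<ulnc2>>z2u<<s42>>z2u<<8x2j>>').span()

(3, 11)

Because the quantifier is non-greedy, it stops expanding at the earliest point where the rest of the pattern can succeed.
The match spans [3:11] → '<<o3g4>>'.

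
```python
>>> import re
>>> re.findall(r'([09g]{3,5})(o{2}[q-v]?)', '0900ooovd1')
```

[('0900', 'oo')]

Pattern: 3 to 5 of one of [09g] (captured); then exactly 2 of the literal 'o', then optionally a character in [q-v] (captured).
Scanning left to right: at [0:6] match '0900oo', groups = ('0900', 'oo').
2 groups means the one result is a tuple of 2 captured strings — 1 here.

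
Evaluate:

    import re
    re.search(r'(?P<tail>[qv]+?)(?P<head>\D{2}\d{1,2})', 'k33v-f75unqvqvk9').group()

'v-f75'

The pattern matches one or more of one of [qv] (lazy) (captured as 'tail'); then exactly 2 of a non-digit, then 1 to 2 of a digit (captured as 'head').
The match spans [3:8] → 'v-f75'.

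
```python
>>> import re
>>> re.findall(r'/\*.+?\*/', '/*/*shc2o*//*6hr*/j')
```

The `?` after the quantifier makes it lazy — it takes as little as possible before letting the rest of the pattern try.
Matches: at [0:11] → '/*/*shc2o*/'; at [11:18] → '/*6hr*/'.
No capturing groups, so `findall` returns the 2 full match strings.

['/*/*shc2o*/', '/*6hr*/']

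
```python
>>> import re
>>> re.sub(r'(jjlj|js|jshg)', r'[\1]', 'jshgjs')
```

'[js]hg[js]'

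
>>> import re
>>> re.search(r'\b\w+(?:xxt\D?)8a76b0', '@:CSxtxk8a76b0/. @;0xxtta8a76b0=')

None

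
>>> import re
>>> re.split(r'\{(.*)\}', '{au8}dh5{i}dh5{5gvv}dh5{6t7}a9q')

['', 'au8}dh5{i}dh5{5gvv}dh5{6t7', 'a9q']

Matches to split on: at [0:28] → '{au8}dh5{i}dh5{5gvv}dh5{6t7}'.
The group in the pattern means `split` returns the separators' captures alongside the pieces.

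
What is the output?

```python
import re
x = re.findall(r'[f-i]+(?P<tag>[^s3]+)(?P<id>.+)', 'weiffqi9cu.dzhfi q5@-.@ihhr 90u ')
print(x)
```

Multiple groups make `findall` return tuples — one 2-tuple for the one match.

[('qi9cu.dzhfi q5@-.@ihhr 90u', ' ')]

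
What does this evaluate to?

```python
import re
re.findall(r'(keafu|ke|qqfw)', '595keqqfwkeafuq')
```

['ke', 'qqfw', 'keafu']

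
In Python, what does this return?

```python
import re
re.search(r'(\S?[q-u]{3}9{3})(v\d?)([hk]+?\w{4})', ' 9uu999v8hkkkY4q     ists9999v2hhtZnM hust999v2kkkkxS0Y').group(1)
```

The pattern matches optionally a non-whitespace character, then exactly 3 of a character in [q-u], then exactly 3 of the literal '9' (captured); then the literal 'v', then optionally a digit (captured); then one or more of one of [hk] (lazy), then exactly 4 of a word character (captured).
Because the quantifier is non-greedy, it stops expanding at the earliest point where the rest of the pattern can succeed.
`re.search` tries every starting position until one works.
The match spans [38:52] → 'hust999v2kkkkx'.
Captured: group 1 = 'hust999', group 2 = 'v2', group 3 = 'kkkkx'.

'hust999'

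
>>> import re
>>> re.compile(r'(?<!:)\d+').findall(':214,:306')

['14', '06']

A negative assertion filters positions out without eating any characters.
Matches: at [2:4] → '14'; at [7:9] → '06'.
With no groups in the pattern, `findall` gives back each whole match — 2 here.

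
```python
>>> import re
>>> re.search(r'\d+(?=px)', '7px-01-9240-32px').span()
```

Because the assertion is zero-width, the text it checks is not consumed and won't appear in the result.
`search` walks the string left to right and returns the first match it finds.
The match spans [0:1] → '7'.

(0, 1)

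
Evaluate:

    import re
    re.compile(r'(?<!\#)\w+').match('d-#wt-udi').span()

With `match`, the pattern is implicitly anchored at the beginning.
The match spans [0:1] → 'd'.

(0, 1)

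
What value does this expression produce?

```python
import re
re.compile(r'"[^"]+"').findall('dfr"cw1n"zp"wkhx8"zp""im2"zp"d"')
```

['"cw1n"', '"wkhx8"', '"im2"', '"d"']

Matches: at [3:9] → '"cw1n"'; at [11:18] → '"wkhx8"'; at [21:26] → '"im2"'; at [28:31] → '"d"'.
No capturing groups, so `findall` returns the 4 full match strings.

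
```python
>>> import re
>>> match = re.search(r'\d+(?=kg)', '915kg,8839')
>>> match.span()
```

(0, 3)

The `(?=…)`/`(?<=…)` assertion just peeks at neighbouring text; it doesn't advance the match position.
`re.search` scans for the first position where the pattern succeeds.
The match spans [0:3] → '915'.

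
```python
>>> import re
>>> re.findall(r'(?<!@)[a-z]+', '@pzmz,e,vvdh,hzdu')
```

The negative lookahead/lookbehind blocks any match where the forbidden context is present.
Walking the string: at [2:5] → 'zmz'; at [6:7] → 'e'; at [8:12] → 'vvdh'; at [13:17] → 'hzdu'.
Since nothing is captured, `findall` lists the 4 matched substrings directly.

['zmz', 'e', 'vvdh', 'hzdu']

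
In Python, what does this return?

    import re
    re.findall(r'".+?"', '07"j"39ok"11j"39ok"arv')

['"j"', '"11j"']

Because the quantifier is non-greedy, it stops expanding at the earliest point where the rest of the pattern can succeed.
Matches: at [2:5] → '"j"'; at [9:14] → '"11j"'.
With no groups in the pattern, `findall` gives back each whole match — 2 here.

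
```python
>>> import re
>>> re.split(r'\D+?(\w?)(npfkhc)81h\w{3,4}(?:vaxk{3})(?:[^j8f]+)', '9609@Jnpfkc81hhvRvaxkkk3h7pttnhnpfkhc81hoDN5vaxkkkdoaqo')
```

Pattern: one or more of a non-digit (lazy); then optionally a word character (captured); then the literal 'npf', then the literal 'khc' (captured); then the literal '81h', then 3 to 4 of a word character; then the literal 'vax', then exactly 3 of the literal 'k' (non-capturing group); then one or more of any character except [j8f] (non-capturing group).
Matches to split on: at [26:55] → 'pttnhnpfkhc81hoDN5vaxkkkdoaqo'.
With a capturing group present, the delimiter's captured portion is kept in the result list.

['9609@Jnpfkc81hhvRvaxkkk3h7', 'h', 'npfkhc', '']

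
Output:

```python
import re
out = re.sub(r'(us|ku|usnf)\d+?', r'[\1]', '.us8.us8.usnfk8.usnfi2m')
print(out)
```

.[us].[us].usnfk8.usnfi2m

Matches: at [1:4] → 'us8'; at [5:8] → 'us8'.
The replacement refers to a captured group, so each match is rewritten using its own captured text.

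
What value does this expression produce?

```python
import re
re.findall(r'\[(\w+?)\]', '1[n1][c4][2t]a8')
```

['n1', 'c4', '2t']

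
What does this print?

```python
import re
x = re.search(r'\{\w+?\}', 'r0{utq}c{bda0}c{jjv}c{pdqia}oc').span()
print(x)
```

(2, 7)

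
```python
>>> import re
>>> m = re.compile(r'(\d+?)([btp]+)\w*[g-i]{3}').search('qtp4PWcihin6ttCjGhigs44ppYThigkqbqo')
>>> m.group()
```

'6ttCjGhigs44ppYThig'

The match spans [11:30] → '6ttCjGhigs44ppYThig'.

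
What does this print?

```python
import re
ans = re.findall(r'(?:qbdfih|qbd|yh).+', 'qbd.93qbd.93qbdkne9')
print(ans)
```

Walking the string: at [0:19] → 'qbd.93qbd.93qbdkne9'.
With no groups in the pattern, `findall` gives back each whole match — 1 here.

['qbd.93qbd.93qbdkne9']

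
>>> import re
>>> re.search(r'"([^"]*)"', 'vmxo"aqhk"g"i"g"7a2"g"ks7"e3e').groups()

`search` walks the string left to right and returns the first match it finds.
The match spans [4:10] → '"aqhk"'.
Captured: group 1 = 'aqhk'.

('aqhk',)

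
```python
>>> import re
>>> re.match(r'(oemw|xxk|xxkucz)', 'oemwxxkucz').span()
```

(0, 4)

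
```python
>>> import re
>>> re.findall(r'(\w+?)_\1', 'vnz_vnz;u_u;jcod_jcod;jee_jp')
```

['vnz', 'u', 'jcod']

`\1` has to match the exact text group 1 already captured.
Because there's exactly one group, `findall` drops the full match and keeps group 1 from each hit.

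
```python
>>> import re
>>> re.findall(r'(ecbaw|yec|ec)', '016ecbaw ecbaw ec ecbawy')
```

Alternation isn't longest-match — the leftmost alternative that fits at this position is chosen.
Because there's exactly one group, `findall` drops the full match and keeps group 1 from each hit.

['ecbaw', 'ecbaw', 'ec', 'ecbaw']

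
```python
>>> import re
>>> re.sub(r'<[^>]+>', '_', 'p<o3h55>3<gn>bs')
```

'p_3_bs'

Matches: at [1:8] → '<o3h55>'; at [9:13] → '<gn>'.
Every occurrence is swapped for '_'.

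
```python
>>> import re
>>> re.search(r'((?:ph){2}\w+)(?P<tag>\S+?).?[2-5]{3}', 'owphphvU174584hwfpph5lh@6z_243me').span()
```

This matches the literal 'ph' repeated 2 times, then one or more of a word character (captured); then one or more of a non-whitespace character (lazy) (captured as 'tag'); then optionally any character, then exactly 3 of a character in [2-5].
`search` walks the string left to right and returns the first match it finds.
The match spans [2:30] → 'phphvU174584hwfpph5lh@6z_243'.
Captured: group 1 = 'phphvU174584hwfpph5lh', group 2 = '@6z'.

(2, 30)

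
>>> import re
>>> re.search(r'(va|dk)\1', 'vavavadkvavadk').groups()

`\1` is not a pattern — it's the concrete string captured by group 1, re-applied verbatim.
`re.search` scans for the first position where the pattern succeeds.
The match spans [0:4] → 'vava'.
Captured: group 1 = 'va'.

('va',)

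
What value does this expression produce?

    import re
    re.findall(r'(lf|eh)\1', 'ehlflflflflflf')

['lf', 'lf', 'lf']

After group 1 captures some text, `\1` only succeeds where that same text appears again.
Scanning left to right: at [2:6] match 'lflf', group 1 = 'lf'; at [6:10] match 'lflf', group 1 = 'lf'; at [10:14] match 'lflf', group 1 = 'lf'.
Because there's exactly one group, `findall` drops the full match and keeps group 1 from each hit.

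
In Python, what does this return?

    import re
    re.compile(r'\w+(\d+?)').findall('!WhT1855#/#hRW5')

['5', '5']

The pattern matches one or more of a word character; then one or more of a digit (lazy) (captured).
Walking the string: at [1:8] match 'WhT1855', group 1 = '5'; at [11:15] match 'hRW5', group 1 = '5'.
One capturing group, so `findall` returns just the captured substring from each match — 2 in all.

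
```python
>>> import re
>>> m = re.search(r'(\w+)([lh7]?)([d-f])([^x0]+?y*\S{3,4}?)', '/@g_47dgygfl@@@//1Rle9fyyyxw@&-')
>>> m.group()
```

'g_47dgygfl@@@'

This matches one or more of a word character (captured); then optionally one of [lh7] (captured); then a character in [d-f] (captured); then one or more of any character except [x0] (lazy), then zero or more of the literal 'y', then 3 to 4 of a non-whitespace character (lazy) (captured).
A `+?`/`*?`/`{m,n}?` starts at its minimum and grows only as far as needed for what follows to match.
Unlike `match`, `search` isn't anchored — it looks for the pattern anywhere in the string.
The match spans [2:15] → 'g_47dgygfl@@@'.
Captured: group 1 = 'g_47dgyg', group 2 = '', group 3 = 'f', group 4 = 'l@@@'.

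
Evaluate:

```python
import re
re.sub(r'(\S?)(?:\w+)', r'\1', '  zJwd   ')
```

'  z   '

Pattern: optionally a non-whitespace character (captured); then one or more of a word character (non-capturing group).
Matches: at [2:6] → 'zJwd'.
The replacement refers to a captured group, so each match is rewritten using its own captured text.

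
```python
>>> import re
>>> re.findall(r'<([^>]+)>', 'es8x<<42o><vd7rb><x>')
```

['<42o', 'vd7rb', 'x']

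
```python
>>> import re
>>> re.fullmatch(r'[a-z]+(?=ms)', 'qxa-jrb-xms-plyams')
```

None

`re.fullmatch` is like wrapping the pattern in `^…$` (in single-line mode).
Here there's no way to consume every character, so the call returns None.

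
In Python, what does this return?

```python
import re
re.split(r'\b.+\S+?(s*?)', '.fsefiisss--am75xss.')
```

['.', '', '']

The group in the pattern means `split` returns the separators' captures alongside the pieces.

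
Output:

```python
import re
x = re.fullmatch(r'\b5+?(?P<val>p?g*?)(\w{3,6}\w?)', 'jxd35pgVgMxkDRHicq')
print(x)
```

None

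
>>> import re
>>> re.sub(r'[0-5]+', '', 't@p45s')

't@ps'

This matches one or more of a character in [0-5].
Matches: at [3:5] → '45'.
`sub` substitutes '' at each match site.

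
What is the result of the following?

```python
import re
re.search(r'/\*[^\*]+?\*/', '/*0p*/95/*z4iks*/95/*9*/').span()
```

(0, 6)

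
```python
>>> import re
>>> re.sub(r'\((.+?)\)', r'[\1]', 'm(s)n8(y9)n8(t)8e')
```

'm[s]n8[y9]n8[t]8e'

Matches: at [1:4] → '(s)'; at [6:10] → '(y9)'; at [12:15] → '(t)'.
The replacement refers to a captured group, so each match is rewritten using its own captured text.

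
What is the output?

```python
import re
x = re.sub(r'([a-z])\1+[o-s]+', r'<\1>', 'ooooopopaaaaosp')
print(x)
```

<o><a>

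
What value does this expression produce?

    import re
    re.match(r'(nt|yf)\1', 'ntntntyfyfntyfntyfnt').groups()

('nt',)

The match spans [0:4] → 'ntnt'.
Captured: group 1 = 'nt'.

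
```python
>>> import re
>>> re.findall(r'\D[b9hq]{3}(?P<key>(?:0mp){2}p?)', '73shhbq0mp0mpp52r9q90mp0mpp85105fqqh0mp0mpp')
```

['0mp0mpp', '0mp0mpp', '0mp0mpp']

The pattern matches a non-digit, then exactly 3 of one of [b9hq]; then the literal '0mp' repeated 2 times, then optionally the literal 'p' (captured as 'key').
Walking the string: at [3:14] match 'hhbq0mp0mpp', group 1 = '0mp0mpp'; at [16:27] match 'r9q90mp0mpp', group 1 = '0mp0mpp'; at [32:43] match 'fqqh0mp0mpp', group 1 = '0mp0mpp'.
With a single group, `findall` returns only what that group captured — 3 items.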